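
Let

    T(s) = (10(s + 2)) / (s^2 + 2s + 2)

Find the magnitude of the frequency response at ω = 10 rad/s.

|T(j10)| ≈ 1.020

Substitute s = j10: numerator = 20 + j100, denominator = -98 + j20.
|T(j10)| = |20 + j100| / |-98 + j20| = 101.98 / 100.02 ≈ 1.020.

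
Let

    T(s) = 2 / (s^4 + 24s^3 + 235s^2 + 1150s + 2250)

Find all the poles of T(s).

The poles are the roots of the denominator s^4 + 24s^3 + 235s^2 + 1150s + 2250 = 0.
Trying s = -5: the polynomial evaluates to 0, so (s + 5) is a factor.
Dividing out leaves s^3 + 19s^2 + 140s + 450 = 0.
This factors further as (s^2 + 10s + 50)(s + 9) = 0.

s = -5 + 5j, -5 - 5j, -5, -9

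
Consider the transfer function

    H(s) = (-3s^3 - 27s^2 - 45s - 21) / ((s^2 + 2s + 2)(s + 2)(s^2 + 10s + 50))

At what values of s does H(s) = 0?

Set the numerator to zero: -3s^3 - 27s^2 - 45s - 21 = 0, i.e. -3·(s^3 + 9s^2 + 15s + 7) = 0.
Factoring: (s + 1)^2(s + 7) = 0.

s = -1, -7, -1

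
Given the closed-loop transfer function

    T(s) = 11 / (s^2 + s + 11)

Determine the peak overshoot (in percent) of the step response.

%OS ≈ 61.9%

Comparing s^2 + s + 11 to s^2 + 2ζωₙs + ωₙ²: ωₙ = √11 ≈ 3.317 rad/s and ζ = 1/(2·√11) ≈ 0.1508.
%OS = 100·exp(−πζ/√(1−ζ²)) = 100·exp(−π·0.1508/√(1−0.1508²)) ≈ 61.9%.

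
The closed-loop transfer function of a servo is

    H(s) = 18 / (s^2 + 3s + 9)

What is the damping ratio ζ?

ζ = 0.5

Compare the denominator to the standard form s^2 + 2ζωₙs + ωₙ².
ωₙ² = 9, so ωₙ = 3 rad/s.
2ζωₙ = 3, so ζ = 3/(2·3) = 0.5.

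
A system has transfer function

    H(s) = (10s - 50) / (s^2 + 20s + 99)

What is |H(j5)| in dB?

Substitute s = j5: numerator = -50 + j50, denominator = 74 + j100.
|H(j5)| = |-50 + j50| / |74 + j100| = 70.711 / 124.40 ≈ 0.5684.
In decibels: 20·log₁₀(0.5684) ≈ -4.91 dB.

|H(j5)|_dB ≈ -4.91 dB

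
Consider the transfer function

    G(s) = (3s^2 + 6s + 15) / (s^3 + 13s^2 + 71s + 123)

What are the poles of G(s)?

s = -5 ± 4j, -3

The poles are the roots of the denominator s^3 + 13s^2 + 71s + 123 = 0.
Trying s = -3: the polynomial evaluates to 0, so (s + 3) is a factor.
Dividing out leaves s^2 + 10s + 41 = 0.
The quadratic formula then gives s = -5 ± 4j.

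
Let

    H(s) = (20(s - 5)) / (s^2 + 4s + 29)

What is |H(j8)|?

Substitute s = j8: numerator = -100 + j160, denominator = -35 + j32.
|H(j8)| = |-100 + j160| / |-35 + j32| = 188.68 / 47.424 ≈ 3.979.

|H(j8)| ≈ 3.979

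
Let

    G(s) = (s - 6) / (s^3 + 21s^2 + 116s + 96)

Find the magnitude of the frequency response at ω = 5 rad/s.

|G(j5)| ≈ 0.01249

Substitute s = j5: numerator = -6 + j5, denominator = -429 + j455.
|G(j5)| = |-6 + j5| / |-429 + j455| = 7.8102 / 625.35 ≈ 0.01249.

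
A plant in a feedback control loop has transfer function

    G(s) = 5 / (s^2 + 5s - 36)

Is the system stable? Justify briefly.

The denominator s^2 + 5s - 36 factors as (s + 9)(s - 4), giving poles at s = -9, 4.
Since the pole(s) at s = 4 lie in the right half-plane, the system is unstable.

unstable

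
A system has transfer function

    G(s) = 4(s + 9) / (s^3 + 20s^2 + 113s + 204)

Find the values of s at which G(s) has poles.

The poles are the roots of the denominator s^3 + 20s^2 + 113s + 204 = 0.
Trying s = -12: the polynomial evaluates to 0, so (s + 12) is a factor.
Dividing out leaves s^2 + 8s + 17 = 0.
The quadratic formula then gives s = -4 ± 1j.

s = -4 ± j, -12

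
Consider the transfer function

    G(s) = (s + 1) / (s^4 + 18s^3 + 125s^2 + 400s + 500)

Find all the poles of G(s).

The poles are the roots of the denominator s^4 + 18s^3 + 125s^2 + 400s + 500 = 0.
Trying s = -5: the polynomial evaluates to 0, so (s + 5) is a factor.
Dividing out leaves s^3 + 13s^2 + 60s + 100 = 0.
This factors further as (s^2 + 8s + 20)(s + 5) = 0.

s = -4 + 2j, -4 - 2j, -5, -5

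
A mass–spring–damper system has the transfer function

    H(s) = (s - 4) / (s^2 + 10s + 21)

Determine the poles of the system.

s = -3, -7

The poles are the roots of the denominator s^2 + 10s + 21 = 0.
Factoring: (s + 3)(s + 7) = 0, so s = -3 and s = -7.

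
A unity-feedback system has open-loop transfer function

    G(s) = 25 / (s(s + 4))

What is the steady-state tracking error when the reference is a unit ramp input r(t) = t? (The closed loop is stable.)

e_ss = 0.1600

G(s) has one pole at the origin.
This is a Type 1 system. Kv = lim_{s→0} s·G(s) = 25/4.
e_ss = 1/Kv = 1/(25/4) = 4/25 ≈ 0.1600.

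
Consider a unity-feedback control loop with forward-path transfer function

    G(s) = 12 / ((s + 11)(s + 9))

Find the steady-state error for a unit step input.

G(s) has no poles at the origin.
This is a Type 0 system. Kp = lim_{s→0} G(s) = 12/99 = 4/33.
e_ss = 1/(1 + Kp) = 1/(1 + 4/33) = 33/37 ≈ 0.8919.

e_ss = 0.8919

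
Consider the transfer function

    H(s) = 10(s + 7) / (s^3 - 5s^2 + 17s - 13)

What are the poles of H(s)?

s = 2 + 3j, 2 - 3j, 1

The poles are the roots of the denominator s^3 - 5s^2 + 17s - 13 = 0.
Trying s = 1: the polynomial evaluates to 0, so (s - 1) is a factor.
Dividing out leaves s^2 - 4s + 13 = 0.
The quadratic formula then gives s = 2 ± 3j.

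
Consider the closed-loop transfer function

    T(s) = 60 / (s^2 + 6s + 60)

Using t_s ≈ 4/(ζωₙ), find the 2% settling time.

t_s ≈ 1.333 s

Comparing s^2 + 6s + 60 to s^2 + 2ζωₙs + ωₙ²: ωₙ = √60 ≈ 7.746 rad/s and ζ = 6/(2·√60) ≈ 0.3873.
ζωₙ = 6/2 = 3, so t_s ≈ 4/(ζωₙ) = 4/3 ≈ 1.333 s.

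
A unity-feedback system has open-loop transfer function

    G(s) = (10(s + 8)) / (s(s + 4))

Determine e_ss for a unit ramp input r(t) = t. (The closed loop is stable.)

e_ss = 0.05000

G(s) has one pole at the origin.
This is a Type 1 system. Kv = lim_{s→0} s·G(s) = 80/4 = 20.
e_ss = 1/Kv = 1/(20) = 1/20 ≈ 0.05000.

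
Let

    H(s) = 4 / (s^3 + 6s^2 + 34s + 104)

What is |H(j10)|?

Substitute s = j10: numerator = 4, denominator = -496 - j660.
|H(j10)| = |4| / |-496 - j660| = 4 / 825.60 ≈ 0.004845.

|H(j10)| ≈ 0.004845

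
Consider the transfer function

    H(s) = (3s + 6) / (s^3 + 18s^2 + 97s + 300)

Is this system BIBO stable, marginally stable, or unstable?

stable

The denominator s^3 + 18s^2 + 97s + 300 factors as (s^2 + 6s + 25)(s + 12), giving poles at s = -3 ± 4j, -12.
Since all poles lie strictly in the left half-plane, the system is stable.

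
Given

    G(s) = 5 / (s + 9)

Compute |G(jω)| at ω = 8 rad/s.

Substitute s = j8: numerator = 5, denominator = 9 + j8.
|G(j8)| = |5| / |9 + j8| = 5 / 12.042 ≈ 0.4152.

|G(j8)| ≈ 0.4152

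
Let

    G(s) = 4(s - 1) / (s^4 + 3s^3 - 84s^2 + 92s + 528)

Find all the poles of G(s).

s = -11, 4, -2, 6

The poles are the roots of the denominator s^4 + 3s^3 - 84s^2 + 92s + 528 = 0.
Trying s = -11: the polynomial evaluates to 0, so (s + 11) is a factor.
Dividing out leaves s^3 - 8s^2 + 4s + 48 = 0.
This factors further as (s - 4)(s + 2)(s - 6) = 0.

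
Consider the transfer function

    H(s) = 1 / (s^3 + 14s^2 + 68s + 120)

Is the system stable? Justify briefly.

The denominator s^3 + 14s^2 + 68s + 120 factors as (s + 6)(s^2 + 8s + 20), giving poles at s = -6, -4 + 2j, -4 - 2j.
Since all poles lie strictly in the left half-plane, the system is stable.

stable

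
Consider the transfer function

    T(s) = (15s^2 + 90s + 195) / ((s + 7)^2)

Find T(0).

Set s = 0: T(0) = (195) / (49) = 195/49.

T(0) = 195/49 ≈ 3.980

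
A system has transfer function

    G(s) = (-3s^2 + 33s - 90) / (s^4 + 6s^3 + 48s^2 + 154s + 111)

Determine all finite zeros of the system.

Set the numerator to zero: -3s^2 + 33s - 90 = 0, i.e. -3·(s^2 - 11s + 30) = 0.
Factoring: (s - 5)(s - 6) = 0.

s = 5, 6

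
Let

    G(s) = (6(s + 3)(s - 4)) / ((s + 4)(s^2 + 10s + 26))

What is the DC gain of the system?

G(0) = -9/13 ≈ -0.6923

At s = 0 each factor (s + a) contributes a and each (s^2 + bs + c) contributes c.
G(0) = 6·(3) · (-4) / ((4) · (26)) = -72/104 = -9/13.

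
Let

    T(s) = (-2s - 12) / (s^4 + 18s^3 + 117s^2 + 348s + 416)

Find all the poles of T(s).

The poles are the roots of the denominator s^4 + 18s^3 + 117s^2 + 348s + 416 = 0.
Trying s = -8: the polynomial evaluates to 0, so (s + 8) is a factor.
Dividing out leaves s^3 + 10s^2 + 37s + 52 = 0.
This factors further as (s^2 + 6s + 13)(s + 4) = 0.

s = -3 + 2j, -3 - 2j, -8, -4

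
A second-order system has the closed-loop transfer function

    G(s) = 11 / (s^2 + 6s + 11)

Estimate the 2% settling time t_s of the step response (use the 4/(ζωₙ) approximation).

t_s ≈ 1.333 s

Comparing s^2 + 6s + 11 to s^2 + 2ζωₙs + ωₙ²: ωₙ = √11 ≈ 3.317 rad/s and ζ = 6/(2·√11) ≈ 0.9045.
ζωₙ = 6/2 = 3, so t_s ≈ 4/(ζωₙ) = 4/3 ≈ 1.333 s.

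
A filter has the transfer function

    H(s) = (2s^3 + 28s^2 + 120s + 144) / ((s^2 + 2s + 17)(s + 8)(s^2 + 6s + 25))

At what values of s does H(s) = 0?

Set the numerator to zero: 2s^3 + 28s^2 + 120s + 144 = 0, i.e. 2·(s^3 + 14s^2 + 60s + 72) = 0.
Factoring: (s + 2)(s + 6)^2 = 0.

s = -2, -6, -6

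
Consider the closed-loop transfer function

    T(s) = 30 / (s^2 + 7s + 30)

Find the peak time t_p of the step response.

t_p ≈ 0.7457 s

Comparing s^2 + 7s + 30 to s^2 + 2ζωₙs + ωₙ²: ωₙ = √30 ≈ 5.477 rad/s and ζ = 7/(2·√30) ≈ 0.6390.
ζωₙ = 7/2 = 3.5, so ω_d = ωₙ√(1−ζ²) = √(ωₙ² − (ζωₙ)²) = √(30 − 3.5²) = √17.75 ≈ 4.213 rad/s.
t_p = π/ω_d = π/4.213 ≈ 0.7457 s.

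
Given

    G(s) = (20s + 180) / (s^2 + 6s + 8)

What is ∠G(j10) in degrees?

∠G(j10) ≈ -98.88°

At s = j10: numerator = 180 + j200, denominator = -92 + j60.
∠G = ∠num − ∠den = 48.013° − (146.89°) = -98.88°.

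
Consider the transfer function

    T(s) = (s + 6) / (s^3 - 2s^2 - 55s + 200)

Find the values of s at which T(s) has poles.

s = 5, -8, 5

The poles are the roots of the denominator s^3 - 2s^2 - 55s + 200 = 0.
Trying s = 5: the polynomial evaluates to 0, so (s - 5) is a factor.
Dividing out leaves s^2 + 3s - 40 = 0.
Factoring the quadratic: (s + 8)(s - 5) = 0.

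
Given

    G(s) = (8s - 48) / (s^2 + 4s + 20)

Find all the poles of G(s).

s = -2 + 4j, -2 - 4j

The poles are the roots of the denominator s^2 + 4s + 20 = 0.
Using the quadratic formula: s = (-4 ± √(-64))/2 = -2 ± 4j.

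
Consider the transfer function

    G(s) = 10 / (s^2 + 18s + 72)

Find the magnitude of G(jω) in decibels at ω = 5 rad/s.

|G(j5)|_dB ≈ -20.1 dB

Substitute s = j5: numerator = 10, denominator = 47 + j90.
|G(j5)| = |10| / |47 + j90| = 10 / 101.53 ≈ 0.09849.
In decibels: 20·log₁₀(0.09849) ≈ -20.1 dB.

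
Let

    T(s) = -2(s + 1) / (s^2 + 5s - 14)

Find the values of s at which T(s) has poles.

The poles are the roots of the denominator s^2 + 5s - 14 = 0.
Factoring: (s + 7)(s - 2) = 0, so s = -7 and s = 2.

s = -7, 2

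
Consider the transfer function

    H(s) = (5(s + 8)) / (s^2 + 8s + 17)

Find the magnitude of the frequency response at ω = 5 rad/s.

|H(j5)| ≈ 1.156

Substitute s = j5: numerator = 40 + j25, denominator = -8 + j40.
|H(j5)| = |40 + j25| / |-8 + j40| = 47.170 / 40.792 ≈ 1.156.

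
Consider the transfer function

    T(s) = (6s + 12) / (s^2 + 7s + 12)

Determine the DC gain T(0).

T(0) = 1

Set s = 0: T(0) = (12) / (12) = 1.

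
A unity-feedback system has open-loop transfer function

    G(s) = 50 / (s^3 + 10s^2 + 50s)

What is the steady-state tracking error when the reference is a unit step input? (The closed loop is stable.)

e_ss = 0

G(s) has one pole at the origin.
This is a Type 1 system; for a step input the steady-state error is zero.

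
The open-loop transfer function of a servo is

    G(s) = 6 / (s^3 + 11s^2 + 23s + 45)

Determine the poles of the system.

The poles are the roots of the denominator s^3 + 11s^2 + 23s + 45 = 0.
Trying s = -9: the polynomial evaluates to 0, so (s + 9) is a factor.
Dividing out leaves s^2 + 2s + 5 = 0.
The quadratic formula then gives s = -1 ± 2j.

s = -1 + 2j, -1 - 2j, -9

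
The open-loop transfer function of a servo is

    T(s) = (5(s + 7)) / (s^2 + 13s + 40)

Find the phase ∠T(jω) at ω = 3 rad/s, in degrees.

At s = j3: numerator = 35 + j15, denominator = 31 + j39.
∠T = ∠num − ∠den = 23.199° − (51.520°) = -28.32°.

∠T(j3) ≈ -28.32°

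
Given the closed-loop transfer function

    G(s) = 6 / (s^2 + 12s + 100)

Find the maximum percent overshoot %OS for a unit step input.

Comparing s^2 + 12s + 100 to s^2 + 2ζωₙs + ωₙ²: ωₙ = 10 rad/s and ζ = 12/(2·10) = 0.6.
%OS = 100·exp(−πζ/√(1−ζ²)) = 100·exp(−π·0.6/√(1−0.6²)) ≈ 9.48%.

%OS ≈ 9.48%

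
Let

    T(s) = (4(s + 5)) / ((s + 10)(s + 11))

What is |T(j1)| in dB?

|T(j1)|_dB ≈ -14.7 dB

Substitute s = j1: numerator = 20 + j4, denominator = 109 + j21.
|T(j1)| = |20 + j4| / |109 + j21| = 20.396 / 111.00 ≈ 0.1837.
In decibels: 20·log₁₀(0.1837) ≈ -14.7 dB.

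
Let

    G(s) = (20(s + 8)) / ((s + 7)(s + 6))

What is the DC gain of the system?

At s = 0 each factor (s + a) contributes a and each (s^2 + bs + c) contributes c.
G(0) = 20·(8) / ((7) · (6)) = 160/42 = 80/21.

G(0) = 80/21 ≈ 3.810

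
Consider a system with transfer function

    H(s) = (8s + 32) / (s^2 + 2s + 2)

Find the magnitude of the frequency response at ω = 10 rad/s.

Substitute s = j10: numerator = 32 + j80, denominator = -98 + j20.
|H(j10)| = |32 + j80| / |-98 + j20| = 86.163 / 100.02 ≈ 0.8615.

|H(j10)| ≈ 0.8615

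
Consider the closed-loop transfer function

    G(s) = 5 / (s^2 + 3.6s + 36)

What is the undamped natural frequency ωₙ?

Compare the denominator to the standard form s^2 + 2ζωₙs + ωₙ².
ωₙ² = 36, so ωₙ = 6 rad/s.

ωₙ = 6 rad/s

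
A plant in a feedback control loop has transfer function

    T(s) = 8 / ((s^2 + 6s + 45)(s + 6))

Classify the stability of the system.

stable

The poles can be read from the denominator factors: s = -3 ± 6j, -6.
Since all poles lie strictly in the left half-plane, the system is stable.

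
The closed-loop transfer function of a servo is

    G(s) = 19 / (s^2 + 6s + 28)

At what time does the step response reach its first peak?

Comparing s^2 + 6s + 28 to s^2 + 2ζωₙs + ωₙ²: ωₙ = √28 ≈ 5.292 rad/s and ζ = 6/(2·√28) ≈ 0.5669.
ζωₙ = 6/2 = 3, so ω_d = ωₙ√(1−ζ²) = √(ωₙ² − (ζωₙ)²) = √(28 − 3²) = √19 ≈ 4.359 rad/s.
t_p = π/ω_d = π/4.359 ≈ 0.7207 s.

t_p ≈ 0.7207 s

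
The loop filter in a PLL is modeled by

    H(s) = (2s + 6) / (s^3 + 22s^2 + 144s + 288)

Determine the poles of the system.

The poles are the roots of the denominator s^3 + 22s^2 + 144s + 288 = 0.
Trying s = -4: the polynomial evaluates to 0, so (s + 4) is a factor.
Dividing out leaves s^2 + 18s + 72 = 0.
Factoring the quadratic: (s + 12)(s + 6) = 0.

s = -4, -12, -6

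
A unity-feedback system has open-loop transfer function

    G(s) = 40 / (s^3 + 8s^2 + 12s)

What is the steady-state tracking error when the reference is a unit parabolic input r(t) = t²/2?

G(s) has one pole at the origin.
This is a Type 1 system; Ka = lim_{s→0} s^2·G(s) = 0, so the steady-state error for a parabola input is infinite.

e_ss = ∞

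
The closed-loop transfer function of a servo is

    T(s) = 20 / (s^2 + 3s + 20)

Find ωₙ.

Compare the denominator to the standard form s^2 + 2ζωₙs + ωₙ².
ωₙ² = 20, so ωₙ = √20 ≈ 4.472 rad/s.

ωₙ ≈ 4.472 rad/s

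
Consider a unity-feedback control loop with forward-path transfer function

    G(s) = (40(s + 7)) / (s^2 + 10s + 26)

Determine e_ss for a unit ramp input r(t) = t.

G(s) has no poles at the origin.
This is a Type 0 system; Kv = lim_{s→0} s·G(s) = 0, so the steady-state error for a ramp input is infinite.

e_ss = ∞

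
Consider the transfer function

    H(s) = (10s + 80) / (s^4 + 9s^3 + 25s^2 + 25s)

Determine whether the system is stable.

The denominator s^4 + 9s^3 + 25s^2 + 25s factors as s(s + 5)(s^2 + 4s + 5), giving poles at s = 0, -5, -2 ± j.
Since the simple pole(s) at s = 0 lie on the jω-axis with none in the right half-plane, the system is marginally stable.

marginally stable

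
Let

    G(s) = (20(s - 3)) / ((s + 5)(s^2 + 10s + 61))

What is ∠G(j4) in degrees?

∠G(j4) ≈ 46.58°

At s = j4: numerator = -60 + j80, denominator = 65 + j380.
∠G = ∠num − ∠den = 126.87° − (80.293°) = 46.58°.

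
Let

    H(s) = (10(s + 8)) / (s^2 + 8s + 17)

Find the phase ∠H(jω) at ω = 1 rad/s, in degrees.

∠H(j1) ≈ -19.44°

At s = j1: numerator = 80 + j10, denominator = 16 + j8.
∠H = ∠num − ∠den = 7.1250° − (26.565°) = -19.44°.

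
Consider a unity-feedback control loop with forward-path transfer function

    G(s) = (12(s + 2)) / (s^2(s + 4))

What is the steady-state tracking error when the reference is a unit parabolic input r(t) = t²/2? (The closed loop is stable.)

e_ss = 0.1667

G(s) has 2 poles at the origin.
This is a Type 2 system. Ka = lim_{s→0} s^2·G(s) = 24/4 = 6.
e_ss = 1/Ka = 1/(6) = 1/6 ≈ 0.1667.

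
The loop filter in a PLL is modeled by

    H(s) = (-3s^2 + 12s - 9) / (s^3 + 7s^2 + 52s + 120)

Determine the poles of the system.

The poles are the roots of the denominator s^3 + 7s^2 + 52s + 120 = 0.
Trying s = -3: the polynomial evaluates to 0, so (s + 3) is a factor.
Dividing out leaves s^2 + 4s + 40 = 0.
The quadratic formula then gives s = -2 ± 6j.

s = -2 + 6j, -2 - 6j, -3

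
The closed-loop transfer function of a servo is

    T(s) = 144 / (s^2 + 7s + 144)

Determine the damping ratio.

Compare the denominator to the standard form s^2 + 2ζωₙs + ωₙ².
ωₙ² = 144, so ωₙ = 12 rad/s.
2ζωₙ = 7, so ζ = 7/(2·12) ≈ 0.2917.

ζ ≈ 0.2917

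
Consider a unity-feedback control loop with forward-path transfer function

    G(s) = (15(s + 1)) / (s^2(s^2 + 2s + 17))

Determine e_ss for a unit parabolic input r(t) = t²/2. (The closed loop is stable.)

G(s) has 2 poles at the origin.
This is a Type 2 system. Ka = lim_{s→0} s^2·G(s) = 15/17.
e_ss = 1/Ka = 1/(15/17) = 17/15 ≈ 1.133.

e_ss = 1.133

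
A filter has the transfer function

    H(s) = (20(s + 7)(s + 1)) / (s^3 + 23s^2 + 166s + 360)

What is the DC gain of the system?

Set s = 0: H(0) = (140) / (360) = 7/18.

H(0) = 7/18 ≈ 0.3889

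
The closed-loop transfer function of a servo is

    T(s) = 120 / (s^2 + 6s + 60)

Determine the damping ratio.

Compare the denominator to the standard form s^2 + 2ζωₙs + ωₙ².
ωₙ² = 60, so ωₙ = √60 ≈ 7.746 rad/s.
2ζωₙ = 6, so ζ = 6/(2·√60) ≈ 0.3873.

ζ ≈ 0.3873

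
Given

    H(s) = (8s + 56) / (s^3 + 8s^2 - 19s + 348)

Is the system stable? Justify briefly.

The denominator s^3 + 8s^2 - 19s + 348 factors as (s + 12)(s^2 - 4s + 29), giving poles at s = -12, 2 + 5j, 2 - 5j.
Since the pole(s) at s = 2 + 5j, 2 - 5j lie in the right half-plane, the system is unstable.

unstable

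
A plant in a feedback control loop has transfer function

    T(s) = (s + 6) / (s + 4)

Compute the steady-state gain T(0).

T(0) = 3/2 ≈ 1.500

Set s = 0: T(0) = (6) / (4) = 3/2.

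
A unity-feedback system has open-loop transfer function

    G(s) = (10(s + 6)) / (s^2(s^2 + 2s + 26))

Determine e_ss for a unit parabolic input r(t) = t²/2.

e_ss = 0.4333

G(s) has 2 poles at the origin.
This is a Type 2 system. Ka = lim_{s→0} s^2·G(s) = 60/26 = 30/13.
e_ss = 1/Ka = 1/(30/13) = 13/30 ≈ 0.4333.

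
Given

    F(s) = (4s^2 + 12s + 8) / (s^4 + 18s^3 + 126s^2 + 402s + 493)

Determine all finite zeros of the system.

Set the numerator to zero: 4s^2 + 12s + 8 = 0, i.e. 4·(s^2 + 3s + 2) = 0.
Factoring: (s + 1)(s + 2) = 0.

s = -1, -2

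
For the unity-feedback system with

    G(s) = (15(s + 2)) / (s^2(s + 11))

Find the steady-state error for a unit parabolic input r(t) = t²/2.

e_ss = 0.3667

G(s) has 2 poles at the origin.
This is a Type 2 system. Ka = lim_{s→0} s^2·G(s) = 30/11.
e_ss = 1/Ka = 1/(30/11) = 11/30 ≈ 0.3667.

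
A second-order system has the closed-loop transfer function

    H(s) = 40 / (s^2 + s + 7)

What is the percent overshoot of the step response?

Comparing s^2 + s + 7 to s^2 + 2ζωₙs + ωₙ²: ωₙ = √7 ≈ 2.646 rad/s and ζ = 1/(2·√7) ≈ 0.1890.
%OS = 100·exp(−πζ/√(1−ζ²)) = 100·exp(−π·0.1890/√(1−0.1890²)) ≈ 54.6%.

%OS ≈ 54.6%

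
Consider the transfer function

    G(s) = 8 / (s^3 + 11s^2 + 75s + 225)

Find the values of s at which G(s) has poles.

The poles are the roots of the denominator s^3 + 11s^2 + 75s + 225 = 0.
Trying s = -5: the polynomial evaluates to 0, so (s + 5) is a factor.
Dividing out leaves s^2 + 6s + 45 = 0.
The quadratic formula then gives s = -3 ± 6j.

s = -3 ± 6j, -5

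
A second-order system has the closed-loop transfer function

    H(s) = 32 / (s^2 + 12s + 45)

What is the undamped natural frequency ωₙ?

Compare the denominator to the standard form s^2 + 2ζωₙs + ωₙ².
ωₙ² = 45, so ωₙ = √45 ≈ 6.708 rad/s.

ωₙ ≈ 6.708 rad/s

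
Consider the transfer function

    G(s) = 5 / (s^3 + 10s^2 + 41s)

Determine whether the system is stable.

The denominator s^3 + 10s^2 + 41s factors as s(s^2 + 10s + 41), giving poles at s = 0, -5 ± 4j.
Since the simple pole(s) at s = 0 lie on the jω-axis with none in the right half-plane, the system is marginally stable.

marginally stable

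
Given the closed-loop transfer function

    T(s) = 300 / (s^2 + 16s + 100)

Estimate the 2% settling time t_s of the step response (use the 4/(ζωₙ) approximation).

t_s ≈ 0.5000 s

Comparing s^2 + 16s + 100 to s^2 + 2ζωₙs + ωₙ²: ωₙ = 10 rad/s and ζ = 16/(2·10) = 0.8.
ζωₙ = 16/2 = 8, so t_s ≈ 4/(ζωₙ) = 4/8 = 0.5000 s.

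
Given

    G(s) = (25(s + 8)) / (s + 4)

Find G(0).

At s = 0 each factor (s + a) contributes a and each (s^2 + bs + c) contributes c.
G(0) = 25·(8) / ((4)) = 200/4 = 50.

G(0) = 50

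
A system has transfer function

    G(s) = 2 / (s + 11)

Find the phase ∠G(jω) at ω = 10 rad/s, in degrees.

At s = j10: numerator = 2, denominator = 11 + j10.
∠G = ∠num − ∠den = 0° − (42.274°) = -42.27°.

∠G(j10) ≈ -42.27°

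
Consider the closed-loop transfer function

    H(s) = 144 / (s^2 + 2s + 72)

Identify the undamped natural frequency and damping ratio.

Compare the denominator to the standard form s^2 + 2ζωₙs + ωₙ².
ωₙ² = 72, so ωₙ = √72 ≈ 8.485 rad/s.
2ζωₙ = 2, so ζ = 2/(2·√72) ≈ 0.1179.
With ζ = 0.1179 the response is underdamped.

ωₙ ≈ 8.485 rad/s, ζ ≈ 0.1179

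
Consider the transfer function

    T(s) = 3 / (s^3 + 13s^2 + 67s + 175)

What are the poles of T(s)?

s = -3 ± 4j, -7

The poles are the roots of the denominator s^3 + 13s^2 + 67s + 175 = 0.
Trying s = -7: the polynomial evaluates to 0, so (s + 7) is a factor.
Dividing out leaves s^2 + 6s + 25 = 0.
The quadratic formula then gives s = -3 ± 4j.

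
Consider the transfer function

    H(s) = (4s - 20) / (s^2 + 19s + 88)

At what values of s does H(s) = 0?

s = 5

Set the numerator to zero: 4s - 20 = 0, i.e. 4·(s - 5) = 0.
So s = 5.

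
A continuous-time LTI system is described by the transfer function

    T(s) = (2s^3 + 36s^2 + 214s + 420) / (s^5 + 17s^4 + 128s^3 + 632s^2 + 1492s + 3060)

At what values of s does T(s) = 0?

Set the numerator to zero: 2s^3 + 36s^2 + 214s + 420 = 0, i.e. 2·(s^3 + 18s^2 + 107s + 210) = 0.
Factoring: (s + 7)(s + 5)(s + 6) = 0.

s = -7, -5, -6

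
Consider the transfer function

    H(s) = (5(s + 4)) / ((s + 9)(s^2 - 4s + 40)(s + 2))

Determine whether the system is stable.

unstable

The poles can be read from the denominator factors: s = -9, 2 + 6j, 2 - 6j, -2.
Since the pole(s) at s = 2 ± 6j lie in the right half-plane, the system is unstable.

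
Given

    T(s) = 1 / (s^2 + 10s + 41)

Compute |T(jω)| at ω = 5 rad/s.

Substitute s = j5: numerator = 1, denominator = 16 + j50.
|T(j5)| = |1| / |16 + j50| = 1 / 52.498 ≈ 0.01905.

|T(j5)| ≈ 0.01905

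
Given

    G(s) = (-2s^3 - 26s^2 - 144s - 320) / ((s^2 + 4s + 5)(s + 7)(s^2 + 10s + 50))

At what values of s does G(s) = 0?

Set the numerator to zero: -2s^3 - 26s^2 - 144s - 320 = 0, i.e. -2·(s^3 + 13s^2 + 72s + 160) = 0.
Factoring: (s + 5)(s^2 + 8s + 32) = 0.

s = -5, -4 ± 4j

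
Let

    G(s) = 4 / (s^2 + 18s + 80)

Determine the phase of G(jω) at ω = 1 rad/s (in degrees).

At s = j1: numerator = 4, denominator = 79 + j18.
∠G = ∠num − ∠den = 0° − (12.836°) = -12.84°.

∠G(j1) ≈ -12.84°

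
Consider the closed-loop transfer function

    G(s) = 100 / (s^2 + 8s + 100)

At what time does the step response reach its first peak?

Comparing s^2 + 8s + 100 to s^2 + 2ζωₙs + ωₙ²: ωₙ = 10 rad/s and ζ = 8/(2·10) = 0.4.
ζωₙ = 8/2 = 4, so ω_d = ωₙ√(1−ζ²) = √(ωₙ² − (ζωₙ)²) = √(100 − 4²) = √84 ≈ 9.165 rad/s.
t_p = π/ω_d = π/9.165 ≈ 0.3428 s.

t_p ≈ 0.3428 s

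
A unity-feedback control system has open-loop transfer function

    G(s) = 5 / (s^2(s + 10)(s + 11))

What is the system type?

The denominator has 2 factors of s at the origin (free integrators), so this is a Type 2 system.

Type 2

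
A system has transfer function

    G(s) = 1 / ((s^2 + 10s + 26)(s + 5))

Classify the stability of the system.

The poles can be read from the denominator factors: s = -5 ± j, -5.
Since all poles lie strictly in the left half-plane, the system is stable.

stable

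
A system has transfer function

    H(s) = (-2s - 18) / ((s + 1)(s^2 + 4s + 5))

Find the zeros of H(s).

s = -9

Set the numerator to zero: -2s - 18 = 0, i.e. -2·(s + 9) = 0.
So s = -9.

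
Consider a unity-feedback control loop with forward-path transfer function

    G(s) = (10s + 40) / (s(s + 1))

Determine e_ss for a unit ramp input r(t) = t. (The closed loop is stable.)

e_ss = 0.02500

G(s) has one pole at the origin.
This is a Type 1 system. Kv = lim_{s→0} s·G(s) = 40/1.
e_ss = 1/Kv = 1/(40) = 1/40 ≈ 0.02500.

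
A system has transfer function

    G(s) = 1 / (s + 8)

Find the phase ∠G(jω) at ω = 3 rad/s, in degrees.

At s = j3: numerator = 1, denominator = 8 + j3.
∠G = ∠num − ∠den = 0° − (20.556°) = -20.56°.

∠G(j3) ≈ -20.56°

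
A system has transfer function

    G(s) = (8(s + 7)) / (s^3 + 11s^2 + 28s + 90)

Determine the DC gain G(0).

G(0) = 28/45 ≈ 0.6222

Set s = 0: G(0) = (56) / (90) = 28/45.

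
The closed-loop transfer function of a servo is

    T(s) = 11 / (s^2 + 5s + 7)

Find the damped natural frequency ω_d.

Comparing s^2 + 5s + 7 to s^2 + 2ζωₙs + ωₙ²: ωₙ = √7 ≈ 2.646 rad/s and ζ = 5/(2·√7) ≈ 0.9449.
ζωₙ = 5/2 = 2.5, so ω_d = ωₙ√(1−ζ²) = √(ωₙ² − (ζωₙ)²) = √(7 − 2.5²) = √0.75 ≈ 0.8660 rad/s.

ω_d ≈ 0.8660 rad/s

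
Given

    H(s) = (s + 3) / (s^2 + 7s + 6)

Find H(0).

Set s = 0: H(0) = (3) / (6) = 1/2.

H(0) = 1/2 ≈ 0.5000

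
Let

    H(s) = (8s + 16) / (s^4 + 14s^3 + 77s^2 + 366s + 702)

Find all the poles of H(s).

The poles are the roots of the denominator s^4 + 14s^3 + 77s^2 + 366s + 702 = 0.
Trying s = -9: the polynomial evaluates to 0, so (s + 9) is a factor.
Dividing out leaves s^3 + 5s^2 + 32s + 78 = 0.
This factors further as (s^2 + 2s + 26)(s + 3) = 0.

s = -1 + 5j, -1 - 5j, -9, -3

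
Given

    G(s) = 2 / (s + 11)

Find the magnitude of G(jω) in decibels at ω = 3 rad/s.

Substitute s = j3: numerator = 2, denominator = 11 + j3.
|G(j3)| = |2| / |11 + j3| = 2 / 11.402 ≈ 0.1754.
In decibels: 20·log₁₀(0.1754) ≈ -15.1 dB.

|G(j3)|_dB ≈ -15.1 dB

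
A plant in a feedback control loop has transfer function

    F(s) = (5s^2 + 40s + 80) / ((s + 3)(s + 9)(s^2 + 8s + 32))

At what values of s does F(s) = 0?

Set the numerator to zero: 5s^2 + 40s + 80 = 0, i.e. 5·(s^2 + 8s + 16) = 0.
Factoring: (s + 4)^2 = 0.

s = -4, -4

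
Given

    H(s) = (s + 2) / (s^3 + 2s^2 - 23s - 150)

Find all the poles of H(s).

s = -4 ± 3j, 6

The poles are the roots of the denominator s^3 + 2s^2 - 23s - 150 = 0.
Trying s = 6: the polynomial evaluates to 0, so (s - 6) is a factor.
Dividing out leaves s^2 + 8s + 25 = 0.
The quadratic formula then gives s = -4 ± 3j.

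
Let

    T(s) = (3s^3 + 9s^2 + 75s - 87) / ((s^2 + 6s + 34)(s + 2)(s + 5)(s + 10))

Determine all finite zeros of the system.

Set the numerator to zero: 3s^3 + 9s^2 + 75s - 87 = 0, i.e. 3·(s^3 + 3s^2 + 25s - 29) = 0.
Factoring: (s^2 + 4s + 29)(s - 1) = 0.

s = -2 + 5j, -2 - 5j, 1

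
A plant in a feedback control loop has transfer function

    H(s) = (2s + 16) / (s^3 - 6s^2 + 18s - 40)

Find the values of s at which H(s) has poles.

The poles are the roots of the denominator s^3 - 6s^2 + 18s - 40 = 0.
Trying s = 4: the polynomial evaluates to 0, so (s - 4) is a factor.
Dividing out leaves s^2 - 2s + 10 = 0.
The quadratic formula then gives s = 1 ± 3j.

s = 1 ± 3j, 4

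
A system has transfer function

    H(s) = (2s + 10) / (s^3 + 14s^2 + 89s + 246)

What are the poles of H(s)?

The poles are the roots of the denominator s^3 + 14s^2 + 89s + 246 = 0.
Trying s = -6: the polynomial evaluates to 0, so (s + 6) is a factor.
Dividing out leaves s^2 + 8s + 41 = 0.
The quadratic formula then gives s = -4 ± 5j.

s = -4 ± 5j, -6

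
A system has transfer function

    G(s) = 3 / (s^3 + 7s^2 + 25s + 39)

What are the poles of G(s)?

The poles are the roots of the denominator s^3 + 7s^2 + 25s + 39 = 0.
Trying s = -3: the polynomial evaluates to 0, so (s + 3) is a factor.
Dividing out leaves s^2 + 4s + 13 = 0.
The quadratic formula then gives s = -2 ± 3j.

s = -2 ± 3j, -3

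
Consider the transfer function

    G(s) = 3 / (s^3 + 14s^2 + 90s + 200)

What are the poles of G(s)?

The poles are the roots of the denominator s^3 + 14s^2 + 90s + 200 = 0.
Trying s = -4: the polynomial evaluates to 0, so (s + 4) is a factor.
Dividing out leaves s^2 + 10s + 50 = 0.
The quadratic formula then gives s = -5 ± 5j.

s = -5 + 5j, -5 - 5j, -4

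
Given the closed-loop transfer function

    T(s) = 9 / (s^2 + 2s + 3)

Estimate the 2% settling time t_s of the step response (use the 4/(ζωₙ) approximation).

Comparing s^2 + 2s + 3 to s^2 + 2ζωₙs + ωₙ²: ωₙ = √3 ≈ 1.732 rad/s and ζ = 2/(2·√3) ≈ 0.5774.
ζωₙ = 2/2 = 1, so t_s ≈ 4/(ζωₙ) = 4/1 = 4 s.

t_s ≈ 4 s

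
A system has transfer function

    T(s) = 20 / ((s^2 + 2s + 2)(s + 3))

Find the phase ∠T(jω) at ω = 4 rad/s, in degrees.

∠T(j4) ≈ 156.6°

At s = j4: numerator = 20, denominator = -74 - j32.
∠T = ∠num − ∠den = 0° − (-156.61°) = 156.6°.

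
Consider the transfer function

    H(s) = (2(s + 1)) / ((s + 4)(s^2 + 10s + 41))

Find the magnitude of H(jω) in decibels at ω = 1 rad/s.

|H(j1)|_dB ≈ -35.6 dB

Substitute s = j1: numerator = 2 + j2, denominator = 150 + j80.
|H(j1)| = |2 + j2| / |150 + j80| = 2.8284 / 170 ≈ 0.01664.
In decibels: 20·log₁₀(0.01664) ≈ -35.6 dB.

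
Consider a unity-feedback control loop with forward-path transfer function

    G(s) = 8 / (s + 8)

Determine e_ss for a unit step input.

G(s) has no poles at the origin.
This is a Type 0 system. Kp = lim_{s→0} G(s) = 8/8 = 1.
e_ss = 1/(1 + Kp) = 1/(1 + 1) = 1/2 ≈ 0.5000.

e_ss = 0.5000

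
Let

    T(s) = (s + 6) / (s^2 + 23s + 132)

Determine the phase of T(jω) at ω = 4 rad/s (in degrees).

At s = j4: numerator = 6 + j4, denominator = 116 + j92.
∠T = ∠num − ∠den = 33.690° − (38.418°) = -4.728°.

∠T(j4) ≈ -4.728°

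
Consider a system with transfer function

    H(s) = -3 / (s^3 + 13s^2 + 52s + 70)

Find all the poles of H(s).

The poles are the roots of the denominator s^3 + 13s^2 + 52s + 70 = 0.
Trying s = -7: the polynomial evaluates to 0, so (s + 7) is a factor.
Dividing out leaves s^2 + 6s + 10 = 0.
The quadratic formula then gives s = -3 ± 1j.

s = -3 ± j, -7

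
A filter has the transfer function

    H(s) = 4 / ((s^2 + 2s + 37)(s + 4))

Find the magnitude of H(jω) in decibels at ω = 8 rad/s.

|H(j8)|_dB ≈ -36.9 dB

Substitute s = j8: numerator = 4, denominator = -236 - j152.
|H(j8)| = |4| / |-236 - j152| = 4 / 280.71 ≈ 0.01425.
In decibels: 20·log₁₀(0.01425) ≈ -36.9 dB.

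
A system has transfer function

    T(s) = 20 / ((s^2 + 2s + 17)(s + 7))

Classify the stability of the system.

The poles can be read from the denominator factors: s = -1 ± 4j, -7.
Since all poles lie strictly in the left half-plane, the system is stable.

stable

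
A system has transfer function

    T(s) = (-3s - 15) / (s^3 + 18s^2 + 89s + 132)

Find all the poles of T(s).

s = -3, -11, -4

The poles are the roots of the denominator s^3 + 18s^2 + 89s + 132 = 0.
Trying s = -3: the polynomial evaluates to 0, so (s + 3) is a factor.
Dividing out leaves s^2 + 15s + 44 = 0.
Factoring the quadratic: (s + 11)(s + 4) = 0.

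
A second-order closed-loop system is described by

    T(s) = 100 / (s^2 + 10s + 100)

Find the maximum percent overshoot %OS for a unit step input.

Comparing s^2 + 10s + 100 to s^2 + 2ζωₙs + ωₙ²: ωₙ = 10 rad/s and ζ = 10/(2·10) = 0.5.
%OS = 100·exp(−πζ/√(1−ζ²)) = 100·exp(−π·0.5/√(1−0.5²)) ≈ 16.3%.

%OS ≈ 16.3%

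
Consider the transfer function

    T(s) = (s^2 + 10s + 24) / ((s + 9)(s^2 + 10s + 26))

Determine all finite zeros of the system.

Set the numerator to zero: s^2 + 10s + 24 = 0.
Factoring: (s + 4)(s + 6) = 0.

s = -4, -6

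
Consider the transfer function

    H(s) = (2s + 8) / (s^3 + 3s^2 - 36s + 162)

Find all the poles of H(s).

The poles are the roots of the denominator s^3 + 3s^2 - 36s + 162 = 0.
Trying s = -9: the polynomial evaluates to 0, so (s + 9) is a factor.
Dividing out leaves s^2 - 6s + 18 = 0.
The quadratic formula then gives s = 3 ± 3j.

s = 3 + 3j, 3 - 3j, -9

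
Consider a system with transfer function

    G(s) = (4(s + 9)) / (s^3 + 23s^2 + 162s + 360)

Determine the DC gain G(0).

G(0) = 1/10 ≈ 0.1000

Set s = 0: G(0) = (36) / (360) = 1/10.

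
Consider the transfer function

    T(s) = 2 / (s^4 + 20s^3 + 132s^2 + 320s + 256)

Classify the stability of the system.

The denominator s^4 + 20s^3 + 132s^2 + 320s + 256 factors as (s + 2)^2(s + 8)^2, giving poles at s = -2, -8, -8, -2.
Since all poles lie strictly in the left half-plane, the system is stable.

stable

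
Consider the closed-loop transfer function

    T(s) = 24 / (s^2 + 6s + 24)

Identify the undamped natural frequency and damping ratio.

ωₙ ≈ 4.899 rad/s, ζ ≈ 0.6124

Compare the denominator to the standard form s^2 + 2ζωₙs + ωₙ².
ωₙ² = 24, so ωₙ = √24 ≈ 4.899 rad/s.
2ζωₙ = 6, so ζ = 6/(2·√24) ≈ 0.6124.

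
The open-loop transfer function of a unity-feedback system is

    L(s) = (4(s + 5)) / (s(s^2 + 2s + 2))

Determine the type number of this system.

The denominator has 1 factor of s at the origin (free integrator), so this is a Type 1 system.

Type 1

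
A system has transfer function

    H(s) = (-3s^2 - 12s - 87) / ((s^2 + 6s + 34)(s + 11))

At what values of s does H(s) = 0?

s = -2 + 5j, -2 - 5j

Set the numerator to zero: -3s^2 - 12s - 87 = 0, i.e. -3·(s^2 + 4s + 29) = 0.
Factoring: (s^2 + 4s + 29) = 0.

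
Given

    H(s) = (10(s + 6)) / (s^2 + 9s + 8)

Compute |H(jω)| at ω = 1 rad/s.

|H(j1)| ≈ 5.335

Substitute s = j1: numerator = 60 + j10, denominator = 7 + j9.
|H(j1)| = |60 + j10| / |7 + j9| = 60.828 / 11.402 ≈ 5.335.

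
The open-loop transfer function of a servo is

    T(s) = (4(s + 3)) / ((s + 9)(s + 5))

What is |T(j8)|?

|T(j8)| ≈ 0.3008

Substitute s = j8: numerator = 12 + j32, denominator = -19 + j112.
|T(j8)| = |12 + j32| / |-19 + j112| = 34.176 / 113.60 ≈ 0.3008.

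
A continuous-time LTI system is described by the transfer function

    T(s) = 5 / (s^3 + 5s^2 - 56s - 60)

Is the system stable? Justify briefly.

The denominator s^3 + 5s^2 - 56s - 60 factors as (s + 10)(s + 1)(s - 6), giving poles at s = -10, -1, 6.
Since the pole(s) at s = 6 lie in the right half-plane, the system is unstable.

unstable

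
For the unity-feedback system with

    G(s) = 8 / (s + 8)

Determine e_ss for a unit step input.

G(s) has no poles at the origin.
This is a Type 0 system. Kp = lim_{s→0} G(s) = 8/8 = 1.
e_ss = 1/(1 + Kp) = 1/(1 + 1) = 1/2 ≈ 0.5000.

e_ss = 0.5000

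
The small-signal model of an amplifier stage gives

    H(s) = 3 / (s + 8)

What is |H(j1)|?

Substitute s = j1: numerator = 3, denominator = 8 + j1.
|H(j1)| = |3| / |8 + j1| = 3 / 8.0623 ≈ 0.3721.

|H(j1)| ≈ 0.3721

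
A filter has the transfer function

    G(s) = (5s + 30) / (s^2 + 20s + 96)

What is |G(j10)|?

Substitute s = j10: numerator = 30 + j50, denominator = -4 + j200.
|G(j10)| = |30 + j50| / |-4 + j200| = 58.310 / 200.04 ≈ 0.2915.

|G(j10)| ≈ 0.2915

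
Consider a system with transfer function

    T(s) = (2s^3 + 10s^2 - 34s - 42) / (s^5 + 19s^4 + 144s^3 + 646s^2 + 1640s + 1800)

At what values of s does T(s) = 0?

Set the numerator to zero: 2s^3 + 10s^2 - 34s - 42 = 0, i.e. 2·(s^3 + 5s^2 - 17s - 21) = 0.
Factoring: (s + 7)(s + 1)(s - 3) = 0.

s = -7, -1, 3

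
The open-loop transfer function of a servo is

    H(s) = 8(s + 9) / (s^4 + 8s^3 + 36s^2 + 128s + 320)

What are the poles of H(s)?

s = 4j, -4j, -4 + 2j, -4 - 2j

The poles are the roots of the denominator s^4 + 8s^3 + 36s^2 + 128s + 320 = 0.
No real roots exist; factor into two real quadratics: (s^2 + 16)(s^2 + 8s + 20) = 0.
Each quadratic gives a conjugate pair via the quadratic formula.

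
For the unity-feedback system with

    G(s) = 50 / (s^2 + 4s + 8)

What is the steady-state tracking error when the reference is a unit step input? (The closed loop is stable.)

e_ss = 0.1379

G(s) has no poles at the origin.
This is a Type 0 system. Kp = lim_{s→0} G(s) = 50/8 = 25/4.
e_ss = 1/(1 + Kp) = 1/(1 + 25/4) = 4/29 ≈ 0.1379.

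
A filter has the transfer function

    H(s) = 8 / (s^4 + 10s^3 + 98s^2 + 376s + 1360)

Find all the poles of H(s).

The poles are the roots of the denominator s^4 + 10s^3 + 98s^2 + 376s + 1360 = 0.
No real roots exist; factor into two real quadratics: (s^2 + 6s + 34)(s^2 + 4s + 40) = 0.
Each quadratic gives a conjugate pair via the quadratic formula.

s = -3 ± 5j, -2 ± 6j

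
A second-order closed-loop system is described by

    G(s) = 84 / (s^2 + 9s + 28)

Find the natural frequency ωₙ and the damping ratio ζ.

ωₙ ≈ 5.292 rad/s, ζ ≈ 0.8504

Compare the denominator to the standard form s^2 + 2ζωₙs + ωₙ².
ωₙ² = 28, so ωₙ = √28 ≈ 5.292 rad/s.
2ζωₙ = 9, so ζ = 9/(2·√28) ≈ 0.8504.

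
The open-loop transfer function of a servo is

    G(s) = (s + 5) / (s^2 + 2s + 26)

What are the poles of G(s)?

The poles are the roots of the denominator s^2 + 2s + 26 = 0.
Using the quadratic formula: s = (-2 ± √(-100))/2 = -1 ± 5j.

s = -1 + 5j, -1 - 5j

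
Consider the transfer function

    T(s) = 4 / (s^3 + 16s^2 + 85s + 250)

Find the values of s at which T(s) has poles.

s = -3 + 4j, -3 - 4j, -10

The poles are the roots of the denominator s^3 + 16s^2 + 85s + 250 = 0.
Trying s = -10: the polynomial evaluates to 0, so (s + 10) is a factor.
Dividing out leaves s^2 + 6s + 25 = 0.
The quadratic formula then gives s = -3 ± 4j.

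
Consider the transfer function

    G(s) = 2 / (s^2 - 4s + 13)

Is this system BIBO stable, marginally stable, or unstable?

The denominator s^2 - 4s + 13 factors as (s^2 - 4s + 13), giving poles at s = 2 + 3j, 2 - 3j.
Since the pole(s) at s = 2 + 3j, 2 - 3j lie in the right half-plane, the system is unstable.

unstable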